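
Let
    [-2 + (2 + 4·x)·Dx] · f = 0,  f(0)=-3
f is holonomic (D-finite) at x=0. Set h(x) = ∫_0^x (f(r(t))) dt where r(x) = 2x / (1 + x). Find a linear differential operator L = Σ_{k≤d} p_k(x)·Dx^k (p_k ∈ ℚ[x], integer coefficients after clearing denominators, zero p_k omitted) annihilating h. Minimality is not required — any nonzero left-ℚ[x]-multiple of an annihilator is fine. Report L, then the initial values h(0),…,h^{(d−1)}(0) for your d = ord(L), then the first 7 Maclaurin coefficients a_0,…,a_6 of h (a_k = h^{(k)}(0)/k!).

f: a_k = -3, -3, 3/2, -3/2, 15/8, -21/8, 63/16, …
Substitute x→r, Dx→(1/r')Dx; clear ⇒ L₀.
∫: right-multiply L₀ by Dx.
L = -2·Dx + (1 + 6·x + 5·x^2)·Dx^2  (order 2).
h: a_k = 0, -3, -3, 4, -15/2, 18, -51, …
ICs: h(0) = 0, h′(0) = -3.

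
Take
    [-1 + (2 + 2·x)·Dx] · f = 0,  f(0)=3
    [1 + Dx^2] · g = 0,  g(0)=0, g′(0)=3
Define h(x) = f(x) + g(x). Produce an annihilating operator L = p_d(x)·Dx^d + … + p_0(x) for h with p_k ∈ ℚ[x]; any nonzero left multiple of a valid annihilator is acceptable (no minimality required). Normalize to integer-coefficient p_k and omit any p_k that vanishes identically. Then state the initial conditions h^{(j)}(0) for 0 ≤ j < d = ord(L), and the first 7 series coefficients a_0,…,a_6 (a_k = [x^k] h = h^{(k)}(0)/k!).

L = (-7 - 8·x - 4·x^2) + (6 + 22·x + 24·x^2 + 8·x^3)·Dx + (-7 - 8·x - 4·x^2)·Dx^2 + (6 + 22·x + 24·x^2 + 8·x^3)·Dx^3  (order 3).
h: a_k = 3, 9/2, -3/8, -5/16, -15/128, 137/1280, -63/1024, …
ICs: h(0) = 3, h′(0) = 9/2, h′′(0) = -3/4.

f: a_k = 3, 3/2, -3/8, 3/16, -15/128, 21/256, -63/1024, …
g: a_k = 0, 3, 0, -1/2, 0, 1/40, 0, …
Weyl lclm of L_f,L_g ⇒ L₀ (ord ≤ 3).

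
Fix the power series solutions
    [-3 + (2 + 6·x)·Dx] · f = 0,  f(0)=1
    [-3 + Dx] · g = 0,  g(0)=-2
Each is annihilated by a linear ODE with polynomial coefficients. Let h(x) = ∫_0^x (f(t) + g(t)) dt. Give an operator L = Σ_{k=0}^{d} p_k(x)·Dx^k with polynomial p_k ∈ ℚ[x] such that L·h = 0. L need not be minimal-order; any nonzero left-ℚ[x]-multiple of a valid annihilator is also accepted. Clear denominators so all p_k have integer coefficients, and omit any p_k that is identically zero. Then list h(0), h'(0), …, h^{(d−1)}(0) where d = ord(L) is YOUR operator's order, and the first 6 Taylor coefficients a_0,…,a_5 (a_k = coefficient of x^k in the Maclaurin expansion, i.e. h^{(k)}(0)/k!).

f: a_k = 1, 3/2, -9/8, 27/16, -405/128, 1701/256, …
g: a_k = -2, -6, -9, -9, -27/4, -81/20, …
L₀ := lclm(L_f,L_g); ord L₀ ≤ 1+1.
h=∫₀ˣh₀: take L = L₀·Dx.
L = (27 + 54·x)·Dx + (-15 - 72·x - 108·x^2)·Dx^2 + (2 + 18·x + 36·x^2)·Dx^3  (order 3).
h: a_k = 0, -1, -9/4, -27/8, -117/64, -1269/640, …
ICs: h(0) = 0, h′(0) = -1, h′′(0) = -9/2.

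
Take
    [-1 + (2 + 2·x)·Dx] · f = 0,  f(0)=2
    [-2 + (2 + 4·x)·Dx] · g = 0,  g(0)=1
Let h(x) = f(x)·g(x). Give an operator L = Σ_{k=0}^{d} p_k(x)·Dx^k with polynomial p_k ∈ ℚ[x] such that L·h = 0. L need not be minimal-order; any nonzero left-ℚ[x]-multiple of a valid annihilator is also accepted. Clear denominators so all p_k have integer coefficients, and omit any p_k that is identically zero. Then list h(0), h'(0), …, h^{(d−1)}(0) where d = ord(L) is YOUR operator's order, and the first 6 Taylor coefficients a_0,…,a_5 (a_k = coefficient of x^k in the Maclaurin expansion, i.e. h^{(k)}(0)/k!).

f: a_k = 2, 1, -1/4, 1/8, -5/64, 7/128, …
g: a_k = 1, 1, -1/2, 1/2, -5/8, 7/8, …
Product ⇒ symmetric product L₀, ord ≤ 1.
L = (-3 - 4·x) + (2 + 6·x + 4·x^2)·Dx  (order 1).
h: a_k = 2, 3, -1/4, 3/8, -37/64, 117/128, …
ICs: h(0) = 2.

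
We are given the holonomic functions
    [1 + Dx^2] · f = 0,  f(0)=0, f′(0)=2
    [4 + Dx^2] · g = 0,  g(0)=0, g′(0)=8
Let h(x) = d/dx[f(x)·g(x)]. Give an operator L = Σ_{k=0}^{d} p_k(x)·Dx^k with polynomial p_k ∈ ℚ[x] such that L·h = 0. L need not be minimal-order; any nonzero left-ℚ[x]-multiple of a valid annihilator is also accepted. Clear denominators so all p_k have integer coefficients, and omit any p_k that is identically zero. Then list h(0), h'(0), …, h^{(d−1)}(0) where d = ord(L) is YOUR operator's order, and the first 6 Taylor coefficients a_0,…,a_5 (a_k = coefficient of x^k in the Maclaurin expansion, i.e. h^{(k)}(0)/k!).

L = 9 + 10·Dx^2 + Dx^4  (order 4).
h: a_k = 0, 32, 0, -160/3, 0, 364/15, …
ICs: h(0) = 0, h′(0) = 32, h′′(0) = 0, h′′′(0) = -320.

f: a_k = 0, 2, 0, -1/3, 0, 1/60, …
g: a_k = 0, 8, 0, -16/3, 0, 16/15, …
f·g: L₀ = L_f ⊗_s L_g, ord ≤ 2·2.
h₀' ⇒ L via d/dx closure of L₀.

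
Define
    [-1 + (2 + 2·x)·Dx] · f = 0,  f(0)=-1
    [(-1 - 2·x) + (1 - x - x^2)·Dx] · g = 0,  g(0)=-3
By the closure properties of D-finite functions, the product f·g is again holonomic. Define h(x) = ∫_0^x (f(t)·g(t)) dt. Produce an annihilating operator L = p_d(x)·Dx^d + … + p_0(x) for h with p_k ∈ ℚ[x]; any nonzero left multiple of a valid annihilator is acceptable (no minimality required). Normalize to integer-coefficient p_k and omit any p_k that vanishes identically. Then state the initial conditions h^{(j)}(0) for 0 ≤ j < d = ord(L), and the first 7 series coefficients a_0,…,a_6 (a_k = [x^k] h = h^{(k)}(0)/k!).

L = (3 + 5·x + 3·x^2)·Dx + (-2 + 4·x^2 + 2·x^3)·Dx^2  (order 2).
h: a_k = 0, 3, 9/4, 19/8, 189/64, 2409/640, 2621/512, …
ICs: h(0) = 0, h′(0) = 3.

f: a_k = -1, -1/2, 1/8, -1/16, 5/128, -7/256, 21/1024, …
g: a_k = -3, -3, -6, -9, -15, -24, -39, …
f·g: L₀ = L_f ⊗_s L_g, ord ≤ 1·1.
Integrate: L := L₀·Dx.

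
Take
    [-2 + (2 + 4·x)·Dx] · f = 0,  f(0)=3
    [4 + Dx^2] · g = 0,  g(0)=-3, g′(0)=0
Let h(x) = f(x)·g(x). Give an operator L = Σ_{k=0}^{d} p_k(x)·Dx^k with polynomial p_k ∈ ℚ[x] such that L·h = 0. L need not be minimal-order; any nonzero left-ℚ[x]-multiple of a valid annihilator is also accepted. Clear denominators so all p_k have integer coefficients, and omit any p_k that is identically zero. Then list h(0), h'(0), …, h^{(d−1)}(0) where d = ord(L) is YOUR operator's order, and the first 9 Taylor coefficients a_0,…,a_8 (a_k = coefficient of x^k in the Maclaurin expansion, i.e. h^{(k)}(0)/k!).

f: a_k = 3, 3, -3/2, 3/2, -15/8, 21/8, -63/16, 99/16, -1287/128, …
g: a_k = -3, 0, 6, 0, -2, 0, 4/15, 0, -2/105, …
L₀ := L_f ⊗_s L_g (sym. prod.), ord ≤ 2.
L = (7 + 16·x + 16·x^2) + (-2 - 4·x)·Dx + (1 + 4·x + 4·x^2)·Dx^2  (order 2).
h: a_k = -9, -9, 45/2, 27/2, -75/8, -39/8, 349/80, -401/80, 44047/4480, …
ICs: h(0) = -9, h′(0) = -9.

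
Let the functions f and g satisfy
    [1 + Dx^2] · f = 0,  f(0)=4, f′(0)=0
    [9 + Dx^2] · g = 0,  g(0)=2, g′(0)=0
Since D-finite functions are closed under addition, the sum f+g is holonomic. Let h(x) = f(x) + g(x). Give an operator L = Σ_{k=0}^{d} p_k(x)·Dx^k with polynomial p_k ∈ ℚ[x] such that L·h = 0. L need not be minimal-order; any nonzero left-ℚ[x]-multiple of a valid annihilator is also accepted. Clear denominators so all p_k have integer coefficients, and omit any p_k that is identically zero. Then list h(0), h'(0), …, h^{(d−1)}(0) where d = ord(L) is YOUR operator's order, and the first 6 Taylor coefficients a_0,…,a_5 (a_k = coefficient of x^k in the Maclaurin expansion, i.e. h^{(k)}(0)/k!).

L = 9 + 10·Dx^2 + Dx^4  (order 4).
h: a_k = 6, 0, -11, 0, 83/12, 0, …
ICs: h(0) = 6, h′(0) = 0, h′′(0) = -22, h′′′(0) = 0.

f: a_k = 4, 0, -2, 0, 1/6, 0, …
g: a_k = 2, 0, -9, 0, 27/4, 0, …
h₀=f+g: left-lcm gives L₀, ord ≤ 4.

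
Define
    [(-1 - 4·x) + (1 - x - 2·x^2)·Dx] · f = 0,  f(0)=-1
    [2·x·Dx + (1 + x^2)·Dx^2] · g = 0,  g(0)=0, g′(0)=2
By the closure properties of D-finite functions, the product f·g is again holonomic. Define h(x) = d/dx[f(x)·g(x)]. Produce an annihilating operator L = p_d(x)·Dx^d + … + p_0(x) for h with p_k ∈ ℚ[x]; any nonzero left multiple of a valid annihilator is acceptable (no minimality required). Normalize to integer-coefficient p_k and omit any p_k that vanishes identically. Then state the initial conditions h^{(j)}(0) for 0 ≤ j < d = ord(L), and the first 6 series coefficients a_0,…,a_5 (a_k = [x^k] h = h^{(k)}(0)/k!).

f: a_k = -1, -1, -3, -5, -11, -21, …
g: a_k = 0, 2, 0, -2/3, 0, 2/5, …
f·g: L₀ = L_f ⊗_s L_g, ord ≤ 1·2.
h₀' ⇒ L via d/dx closure of L₀.
L = (18 + 90·x^2 + 48·x^3 + 144·x^4) + (7 + 30·x + 27·x^2 + 82·x^3 + 48·x^4 + 96·x^5)·Dx + (-2 + x - 3·x^2 + 9·x^3 + 11·x^4 + 8·x^5 + 12·x^6)·Dx^2  (order 2).
h: a_k = -2, -4, -16, -112/3, -102, -1172/5, …
ICs: h(0) = -2, h′(0) = -4.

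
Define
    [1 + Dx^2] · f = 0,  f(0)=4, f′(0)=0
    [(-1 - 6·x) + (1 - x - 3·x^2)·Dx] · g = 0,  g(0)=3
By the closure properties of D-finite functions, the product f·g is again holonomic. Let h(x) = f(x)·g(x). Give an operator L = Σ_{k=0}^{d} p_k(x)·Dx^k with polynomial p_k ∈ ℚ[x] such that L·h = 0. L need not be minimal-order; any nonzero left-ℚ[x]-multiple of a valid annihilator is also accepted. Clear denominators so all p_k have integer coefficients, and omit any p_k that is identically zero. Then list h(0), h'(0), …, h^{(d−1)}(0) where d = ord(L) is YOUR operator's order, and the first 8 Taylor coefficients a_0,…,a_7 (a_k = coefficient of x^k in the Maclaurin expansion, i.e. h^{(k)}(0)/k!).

f: a_k = 4, 0, -2, 0, 1/6, 0, -1/180, 0, …
g: a_k = 3, 3, 12, 21, 57, 120, 291, 651, …
Sym-product of L_f,L_g gives L₀ (≤ ord 2).
L = (5 + x + 3·x^2) + (2 + 12·x)·Dx + (-1 + x + 3·x^2)·Dx^2  (order 2).
h: a_k = 12, 12, 42, 78, 409/2, 877/2, 63119/60, 142049/60, …
ICs: h(0) = 12, h′(0) = 12.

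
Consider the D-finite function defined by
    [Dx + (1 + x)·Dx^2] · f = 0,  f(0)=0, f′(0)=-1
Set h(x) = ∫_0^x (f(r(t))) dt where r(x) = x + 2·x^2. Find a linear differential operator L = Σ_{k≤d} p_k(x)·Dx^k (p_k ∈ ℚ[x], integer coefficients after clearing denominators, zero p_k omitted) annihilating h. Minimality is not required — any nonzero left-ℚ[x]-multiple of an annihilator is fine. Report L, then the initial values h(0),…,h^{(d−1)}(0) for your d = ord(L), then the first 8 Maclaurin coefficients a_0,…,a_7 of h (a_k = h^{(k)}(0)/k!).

f: a_k = 0, -1, 1/2, -1/3, 1/4, -1/5, 1/6, -1/7, …
Change of var in L_f (x↦r) gives L₀.
h=∫h₀ ⇒ L = L₀·Dx.
L = (-3 + 4·x + 8·x^2)·Dx^2 + (1 + 5·x + 6·x^2 + 8·x^3)·Dx^3  (order 3).
h: a_k = 0, 0, -1/2, -1/2, 5/12, 1/20, -11/30, 3/14, …
ICs: h(0) = 0, h′(0) = 0, h′′(0) = -1.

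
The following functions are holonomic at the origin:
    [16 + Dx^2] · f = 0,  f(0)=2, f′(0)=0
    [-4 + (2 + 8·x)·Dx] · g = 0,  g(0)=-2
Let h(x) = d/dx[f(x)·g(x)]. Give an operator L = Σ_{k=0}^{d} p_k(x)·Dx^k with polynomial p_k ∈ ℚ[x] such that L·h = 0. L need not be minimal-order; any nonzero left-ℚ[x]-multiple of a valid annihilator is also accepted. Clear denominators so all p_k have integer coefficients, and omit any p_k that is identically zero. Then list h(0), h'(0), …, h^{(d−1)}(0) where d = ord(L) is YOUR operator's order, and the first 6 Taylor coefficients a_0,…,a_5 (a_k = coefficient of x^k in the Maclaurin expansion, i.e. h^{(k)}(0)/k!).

L = (212 + 2304·x + 8704·x^2 + 16384·x^3 + 16384·x^4) + (-4 - 144·x - 768·x^2 - 1024·x^3)·Dx + (7 + 88·x + 432·x^2 + 1024·x^3 + 1024·x^4)·Dx^2  (order 2).
h: a_k = -8, 80, 144, -800/3, -1040/3, 11168/15, …
ICs: h(0) = -8, h′(0) = 80.

f: a_k = 2, 0, -16, 0, 64/3, 0, …
g: a_k = -2, -4, 4, -8, 20, -56, …
h₀=f·g: eliminate ⇒ L₀, order ≤ 2·1.
h=h₀': d/dx-closure on L₀ ⇒ L.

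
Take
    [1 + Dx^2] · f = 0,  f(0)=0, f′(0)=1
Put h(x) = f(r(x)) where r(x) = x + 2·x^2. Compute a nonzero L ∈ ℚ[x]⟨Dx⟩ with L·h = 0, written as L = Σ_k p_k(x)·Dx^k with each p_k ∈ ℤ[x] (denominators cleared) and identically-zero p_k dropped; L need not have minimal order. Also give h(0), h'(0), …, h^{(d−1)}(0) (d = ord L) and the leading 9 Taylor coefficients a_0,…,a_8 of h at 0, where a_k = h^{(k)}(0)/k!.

f: a_k = 0, 1, 0, -1/6, 0, 1/120, 0, -1/5040, 0, …
L₀ from L_f via x↦r, Dx↦r'^{-1}Dx.
L = (1 + 12·x + 48·x^2 + 64·x^3) - 4·Dx + (1 + 4·x)·Dx^2  (order 2).
h: a_k = 0, 1, 2, -1/6, -1, -239/120, -5/4, 1679/5040, 239/360, …
ICs: h(0) = 0, h′(0) = 1.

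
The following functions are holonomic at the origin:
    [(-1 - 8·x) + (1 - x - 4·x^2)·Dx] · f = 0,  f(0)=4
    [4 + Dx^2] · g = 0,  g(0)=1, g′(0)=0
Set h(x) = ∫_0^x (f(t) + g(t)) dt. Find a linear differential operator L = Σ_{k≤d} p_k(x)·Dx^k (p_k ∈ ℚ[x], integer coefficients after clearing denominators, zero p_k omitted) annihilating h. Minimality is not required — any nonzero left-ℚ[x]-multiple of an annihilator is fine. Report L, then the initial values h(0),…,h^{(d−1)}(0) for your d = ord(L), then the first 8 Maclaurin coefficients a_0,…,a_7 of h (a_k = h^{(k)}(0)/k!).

L = (116 + 1008·x + 968·x^2 + 2688·x^3 + 640·x^4 + 1024·x^5)·Dx + (-28 - 4·x + 8·x^2 + 200·x^3 + 480·x^4 + 384·x^5 + 512·x^6)·Dx^2 + (29 + 252·x + 242·x^2 + 672·x^3 + 160·x^4 + 256·x^5)·Dx^3 + (-7 - x + 2·x^2 + 50·x^3 + 120·x^4 + 96·x^5 + 128·x^6)·Dx^4  (order 4).
h: a_k = 0, 5, 2, 6, 9, 70/3, 130/3, 32576/315, …
ICs: h(0) = 0, h′(0) = 5, h′′(0) = 4, h′′′(0) = 36.

f: a_k = 4, 4, 20, 36, 116, 260, 724, 1764, …
g: a_k = 1, 0, -2, 0, 2/3, 0, -4/45, 0, …
Weyl lclm of L_f,L_g ⇒ L₀ (ord ≤ 3).
∫: right-multiply L₀ by Dx.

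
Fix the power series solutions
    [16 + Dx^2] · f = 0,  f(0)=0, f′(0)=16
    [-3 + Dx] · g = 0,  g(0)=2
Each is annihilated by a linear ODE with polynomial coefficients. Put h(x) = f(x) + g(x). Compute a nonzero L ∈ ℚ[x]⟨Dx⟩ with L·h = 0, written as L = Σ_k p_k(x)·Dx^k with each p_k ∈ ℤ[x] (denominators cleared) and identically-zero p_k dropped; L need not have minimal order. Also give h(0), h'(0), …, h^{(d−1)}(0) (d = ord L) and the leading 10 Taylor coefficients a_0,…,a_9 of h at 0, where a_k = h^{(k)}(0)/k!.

f: a_k = 0, 16, 0, -128/3, 0, 512/15, 0, -4096/315, 0, 8192/2835, …
g: a_k = 2, 6, 9, 9, 27/4, 81/20, 81/40, 243/280, 729/2240, 243/2240, …
f+g: L₀ = lclm(L_f,L_g), ord ≤ 2+1.
L = -48 + 16·Dx - 3·Dx^2 + Dx^3  (order 3).
h: a_k = 2, 22, 9, -101/3, 27/4, 2291/60, 81/40, -30581/2520, 729/2240, 543971/181440, …
ICs: h(0) = 2, h′(0) = 22, h′′(0) = 18.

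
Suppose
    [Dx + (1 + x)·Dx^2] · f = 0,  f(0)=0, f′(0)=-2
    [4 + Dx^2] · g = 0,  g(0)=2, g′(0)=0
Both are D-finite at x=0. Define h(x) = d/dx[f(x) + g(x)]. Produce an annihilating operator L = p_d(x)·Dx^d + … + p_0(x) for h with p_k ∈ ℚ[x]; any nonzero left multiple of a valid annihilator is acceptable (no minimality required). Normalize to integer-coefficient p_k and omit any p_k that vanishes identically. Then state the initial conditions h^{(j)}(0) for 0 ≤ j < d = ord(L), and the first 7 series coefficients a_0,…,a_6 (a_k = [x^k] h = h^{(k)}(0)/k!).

L = (20 + 16·x + 8·x^2) + (12 + 28·x + 24·x^2 + 8·x^3)·Dx + (5 + 4·x + 2·x^2)·Dx^2 + (3 + 7·x + 6·x^2 + 2·x^3)·Dx^3  (order 3).
h: a_k = -2, -6, -2, 22/3, -2, 14/15, -2, …
ICs: h(0) = -2, h′(0) = -6, h′′(0) = -4.

f: a_k = 0, -2, 1, -2/3, 1/2, -2/5, 1/3, …
g: a_k = 2, 0, -4, 0, 4/3, 0, -8/45, …
Weyl lclm of L_f,L_g ⇒ L₀ (ord ≤ 4).
h₀' ⇒ L via d/dx closure of L₀.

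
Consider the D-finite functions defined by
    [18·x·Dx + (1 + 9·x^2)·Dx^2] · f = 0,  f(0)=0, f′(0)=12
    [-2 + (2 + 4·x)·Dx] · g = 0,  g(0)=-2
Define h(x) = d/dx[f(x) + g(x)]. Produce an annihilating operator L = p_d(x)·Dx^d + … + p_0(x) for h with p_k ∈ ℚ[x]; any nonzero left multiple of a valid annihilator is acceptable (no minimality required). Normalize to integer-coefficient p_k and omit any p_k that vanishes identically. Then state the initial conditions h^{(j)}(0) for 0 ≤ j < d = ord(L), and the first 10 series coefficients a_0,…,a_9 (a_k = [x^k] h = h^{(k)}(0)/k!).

f: a_k = 0, 12, 0, -36, 0, 972/5, 0, -8748/7, 0, 8748, …
g: a_k = -2, -2, 1, -1, 5/4, -7/4, 21/8, -33/8, 429/64, -715/64, …
Sum ⇒ L₀ = lclm(L_f,L_g) in ℚ(x)⟨Dx⟩.
Derive L from L₀ (diff closure).
L = (-36 - 180·x + 972·x^2 + 972·x^3) + (-42 - 144·x + 720·x^2 + 3888·x^3 + 3402·x^4)·Dx + (-2 + 32·x + 108·x^2 + 396·x^3 + 1134·x^4 + 972·x^5)·Dx^2  (order 2).
h: a_k = 10, 2, -111, 5, 3853/4, 63/4, -70215/8, 429/8, 5032413/64, 12155/64, …
ICs: h(0) = 10, h′(0) = 2.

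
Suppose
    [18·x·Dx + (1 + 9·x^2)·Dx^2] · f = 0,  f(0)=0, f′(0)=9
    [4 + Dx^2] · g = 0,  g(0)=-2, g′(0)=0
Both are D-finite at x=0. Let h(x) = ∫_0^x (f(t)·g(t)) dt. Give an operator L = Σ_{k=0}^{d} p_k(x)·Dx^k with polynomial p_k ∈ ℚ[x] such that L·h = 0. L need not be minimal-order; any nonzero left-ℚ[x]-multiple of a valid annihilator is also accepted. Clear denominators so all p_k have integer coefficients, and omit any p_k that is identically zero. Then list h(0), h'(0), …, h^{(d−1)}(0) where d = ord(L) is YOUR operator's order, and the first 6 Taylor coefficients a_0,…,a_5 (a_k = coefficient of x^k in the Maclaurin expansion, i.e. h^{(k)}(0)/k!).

L = (2080 + 50256·x^2 + 89424·x^4 + 186624·x^6 + 419904·x^8)·Dx + (3168·x + 38880·x^3 + 139968·x^5 + 419904·x^7)·Dx^2 + (572 + 13788·x^2 + 33048·x^4 + 93312·x^6 + 209952·x^8)·Dx^3 + (792·x + 9720·x^3 + 34992·x^5 + 104976·x^7)·Dx^4 + (13 + 306·x^2 + 2673·x^4 + 11664·x^6 + 26244·x^8)·Dx^5  (order 5).
h: a_k = 0, 0, -9, 0, 45/2, 0, …
ICs: h(0) = 0, h′(0) = 0, h′′(0) = -18, h′′′(0) = 0, h′′′′(0) = 540.

f: a_k = 0, 9, 0, -27, 0, 729/5, …
g: a_k = -2, 0, 4, 0, -4/3, 0, …
Sym-product of L_f,L_g gives L₀ (≤ ord 4).
h=∫h₀ ⇒ L = L₀·Dx.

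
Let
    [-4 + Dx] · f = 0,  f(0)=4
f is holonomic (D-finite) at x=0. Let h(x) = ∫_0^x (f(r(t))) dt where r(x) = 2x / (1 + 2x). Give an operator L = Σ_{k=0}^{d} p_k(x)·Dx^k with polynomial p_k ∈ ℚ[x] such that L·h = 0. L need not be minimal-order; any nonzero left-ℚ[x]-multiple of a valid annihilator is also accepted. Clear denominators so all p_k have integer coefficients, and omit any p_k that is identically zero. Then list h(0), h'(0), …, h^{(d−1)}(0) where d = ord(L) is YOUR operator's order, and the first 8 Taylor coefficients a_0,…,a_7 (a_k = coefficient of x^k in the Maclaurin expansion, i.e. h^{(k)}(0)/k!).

f: a_k = 4, 16, 32, 128/3, 128/3, 512/15, 1024/45, 4096/315, …
Substitute x→r, Dx→(1/r')Dx; clear ⇒ L₀.
h=∫h₀ ⇒ L = L₀·Dx.
L = -8·Dx + (1 + 4·x + 4·x^2)·Dx^2  (order 2).
h: a_k = 0, 4, 16, 64/3, -32/3, -256/15, 1792/45, -11264/315, …
ICs: h(0) = 0, h′(0) = 4.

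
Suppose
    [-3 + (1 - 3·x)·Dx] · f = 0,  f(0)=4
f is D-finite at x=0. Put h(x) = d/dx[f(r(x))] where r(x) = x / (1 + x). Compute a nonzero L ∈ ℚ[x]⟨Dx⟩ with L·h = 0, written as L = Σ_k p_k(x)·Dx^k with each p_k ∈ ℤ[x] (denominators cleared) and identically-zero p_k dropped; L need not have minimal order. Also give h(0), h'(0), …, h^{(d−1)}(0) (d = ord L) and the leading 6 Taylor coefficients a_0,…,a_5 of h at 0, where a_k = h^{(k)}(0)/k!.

f: a_k = 4, 12, 36, 108, 324, 972, …
h₀=f(r): pull back L_f along r ⇒ L₀.
h₀' ⇒ L via d/dx closure of L₀.
L = 4 + (-1 + 2·x)·Dx  (order 1).
h: a_k = 12, 48, 144, 384, 960, 2304, …
ICs: h(0) = 12.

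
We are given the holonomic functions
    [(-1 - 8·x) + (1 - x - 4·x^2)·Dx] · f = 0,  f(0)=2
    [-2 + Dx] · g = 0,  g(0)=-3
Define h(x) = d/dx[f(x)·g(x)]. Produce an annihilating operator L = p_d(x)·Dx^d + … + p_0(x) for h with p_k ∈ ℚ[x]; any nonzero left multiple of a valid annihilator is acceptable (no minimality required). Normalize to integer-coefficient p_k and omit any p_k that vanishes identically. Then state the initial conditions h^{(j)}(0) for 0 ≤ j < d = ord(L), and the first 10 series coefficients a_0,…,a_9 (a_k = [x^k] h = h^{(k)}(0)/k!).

L = (18 + 44·x + 20·x^2 - 96·x^3 + 64·x^4) + (-3 - 3·x + 26·x^2 + 16·x^3 - 32·x^4)·Dx  (order 1).
h: a_k = -18, -108, -402, -1416, -4458, -69244/5, -205614/5, -4230032/35, -36482678/105, -311960372/315, …
ICs: h(0) = -18.

f: a_k = 2, 2, 10, 18, 58, 130, 362, 882, 2330, 5858, …
g: a_k = -3, -6, -6, -4, -2, -4/5, -4/15, -8/105, -2/105, -4/945, …
L₀ := L_f ⊗_s L_g (sym. prod.), ord ≤ 1.
h₀' ⇒ L via d/dx closure of L₀.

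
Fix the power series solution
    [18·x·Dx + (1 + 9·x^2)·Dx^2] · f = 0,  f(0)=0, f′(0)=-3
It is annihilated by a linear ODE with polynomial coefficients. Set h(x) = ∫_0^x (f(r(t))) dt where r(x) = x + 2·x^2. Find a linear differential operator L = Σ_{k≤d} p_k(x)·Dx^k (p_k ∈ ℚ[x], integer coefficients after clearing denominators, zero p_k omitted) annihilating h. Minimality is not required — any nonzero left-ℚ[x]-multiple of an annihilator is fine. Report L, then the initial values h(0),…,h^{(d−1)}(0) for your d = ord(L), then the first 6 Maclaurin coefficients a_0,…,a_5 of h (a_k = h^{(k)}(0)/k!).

f: a_k = 0, -3, 0, 9, 0, -243/5, …
Substitute x→r, Dx→(1/r')Dx; clear ⇒ L₀.
Integrate: L := L₀·Dx.
L = (-4 + 18·x + 144·x^2 + 432·x^3 + 432·x^4)·Dx^2 + (1 + 4·x + 9·x^2 + 72·x^3 + 180·x^4 + 144·x^5)·Dx^3  (order 3).
h: a_k = 0, 0, -3/2, -2, 9/4, 54/5, …
ICs: h(0) = 0, h′(0) = 0, h′′(0) = -3.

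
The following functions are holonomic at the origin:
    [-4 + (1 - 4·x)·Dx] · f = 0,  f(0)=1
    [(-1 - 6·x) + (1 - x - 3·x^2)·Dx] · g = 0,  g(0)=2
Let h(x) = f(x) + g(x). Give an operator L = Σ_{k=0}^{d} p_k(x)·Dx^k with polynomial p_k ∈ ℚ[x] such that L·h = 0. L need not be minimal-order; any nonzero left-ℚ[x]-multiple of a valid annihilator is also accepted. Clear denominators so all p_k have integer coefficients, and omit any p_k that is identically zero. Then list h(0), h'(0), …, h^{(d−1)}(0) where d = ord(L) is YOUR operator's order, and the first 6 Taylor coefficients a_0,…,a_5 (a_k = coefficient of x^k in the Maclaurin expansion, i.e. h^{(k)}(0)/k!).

L = (-72·x + 72·x^2 - 96·x^3) + (8 - 6·x - 66·x^2 + 112·x^3 - 192·x^4)·Dx + (-1 + 7·x - 15·x^2 + 10·x^3 + 20·x^4 - 48·x^5)·Dx^2  (order 2).
h: a_k = 3, 6, 24, 78, 294, 1104, …
ICs: h(0) = 3, h′(0) = 6.

f: a_k = 1, 4, 16, 64, 256, 1024, …
g: a_k = 2, 2, 8, 14, 38, 80, …
Weyl lclm of L_f,L_g ⇒ L₀ (ord ≤ 2).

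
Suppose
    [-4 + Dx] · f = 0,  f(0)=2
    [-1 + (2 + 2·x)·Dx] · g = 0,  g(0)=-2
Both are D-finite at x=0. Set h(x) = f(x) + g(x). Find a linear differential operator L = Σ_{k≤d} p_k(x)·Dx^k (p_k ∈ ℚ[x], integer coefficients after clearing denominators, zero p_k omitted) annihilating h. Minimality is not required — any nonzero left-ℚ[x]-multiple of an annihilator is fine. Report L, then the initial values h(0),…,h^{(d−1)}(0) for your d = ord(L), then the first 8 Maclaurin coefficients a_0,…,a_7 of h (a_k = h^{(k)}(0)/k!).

L = (36 + 32·x) + (-65 - 128·x - 64·x^2)·Dx + (14 + 30·x + 16·x^2)·Dx^2  (order 2).
h: a_k = 0, 7, 65/4, 509/24, 4111/192, 32663/1920, 263089/23040, 2086757/322560, …
ICs: h(0) = 0, h′(0) = 7.

f: a_k = 2, 8, 16, 64/3, 64/3, 256/15, 512/45, 2048/315, …
g: a_k = -2, -1, 1/4, -1/8, 5/64, -7/128, 21/512, -33/1024, …
h₀=f+g: left-lcm gives L₀, ord ≤ 2.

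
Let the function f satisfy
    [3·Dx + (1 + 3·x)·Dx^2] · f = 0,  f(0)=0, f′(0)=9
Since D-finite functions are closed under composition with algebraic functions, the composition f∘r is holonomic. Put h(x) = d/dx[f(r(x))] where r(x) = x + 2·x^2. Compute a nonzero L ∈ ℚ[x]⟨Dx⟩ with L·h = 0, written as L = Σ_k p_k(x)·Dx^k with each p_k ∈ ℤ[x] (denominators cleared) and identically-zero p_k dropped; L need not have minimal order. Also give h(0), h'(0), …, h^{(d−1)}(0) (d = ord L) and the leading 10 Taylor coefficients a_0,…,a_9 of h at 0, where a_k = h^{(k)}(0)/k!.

L = (-1 + 12·x + 24·x^2) + (1 + 7·x + 18·x^2 + 24·x^3)·Dx  (order 1).
h: a_k = 9, 9, -81, 189, -81, -891, 3159, -4131, -6561, 44469, …
ICs: h(0) = 9.

f: a_k = 0, 9, -27/2, 27, -243/4, 729/5, -729/2, 6561/7, -19683/8, 6561, …
h₀=f(r): pull back L_f along r ⇒ L₀.
h=h₀': d/dx-closure on L₀ ⇒ L.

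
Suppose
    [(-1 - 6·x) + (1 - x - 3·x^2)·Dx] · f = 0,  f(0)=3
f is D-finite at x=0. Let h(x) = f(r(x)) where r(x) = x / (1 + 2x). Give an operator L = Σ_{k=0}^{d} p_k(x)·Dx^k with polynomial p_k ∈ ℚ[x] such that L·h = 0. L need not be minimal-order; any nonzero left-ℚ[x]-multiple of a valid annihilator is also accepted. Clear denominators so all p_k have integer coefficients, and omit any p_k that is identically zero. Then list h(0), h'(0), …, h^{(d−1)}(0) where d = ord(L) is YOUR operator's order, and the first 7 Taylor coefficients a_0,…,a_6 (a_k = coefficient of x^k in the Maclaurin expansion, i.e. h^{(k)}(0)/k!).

f: a_k = 3, 3, 12, 21, 57, 120, 291, …
f∘r: x↦r, Dx↦Dx/r' in L_f ⇒ L₀.
L = (1 + 8·x) + (-1 - 5·x - 5·x^2 + 2·x^3)·Dx  (order 1).
h: a_k = 3, 3, 6, -15, 51, -168, 555, …
ICs: h(0) = 3.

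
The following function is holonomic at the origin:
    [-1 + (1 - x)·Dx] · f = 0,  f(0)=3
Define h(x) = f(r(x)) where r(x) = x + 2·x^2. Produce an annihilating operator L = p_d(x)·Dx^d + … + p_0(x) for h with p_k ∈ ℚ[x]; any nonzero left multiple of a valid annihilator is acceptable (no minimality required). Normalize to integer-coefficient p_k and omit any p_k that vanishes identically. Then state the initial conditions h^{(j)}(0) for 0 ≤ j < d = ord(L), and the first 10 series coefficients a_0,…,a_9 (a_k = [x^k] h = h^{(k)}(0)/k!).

f: a_k = 3, 3, 3, 3, 3, 3, 3, 3, 3, 3, …
f∘r: x↦r, Dx↦Dx/r' in L_f ⇒ L₀.
L = (1 + 4·x) + (-1 + x + 2·x^2)·Dx  (order 1).
h: a_k = 3, 3, 9, 15, 33, 63, 129, 255, 513, 1023, …
ICs: h(0) = 3.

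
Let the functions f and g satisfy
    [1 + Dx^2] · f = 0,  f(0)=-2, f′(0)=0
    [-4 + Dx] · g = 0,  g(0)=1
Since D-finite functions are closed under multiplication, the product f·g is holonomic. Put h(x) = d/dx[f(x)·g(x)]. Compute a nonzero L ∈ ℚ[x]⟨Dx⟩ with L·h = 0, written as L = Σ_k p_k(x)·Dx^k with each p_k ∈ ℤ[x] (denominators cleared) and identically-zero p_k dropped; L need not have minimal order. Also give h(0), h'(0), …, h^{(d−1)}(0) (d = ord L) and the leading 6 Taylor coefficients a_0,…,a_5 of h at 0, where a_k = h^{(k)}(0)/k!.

f: a_k = -2, 0, 1, 0, -1/12, 0, …
g: a_k = 1, 4, 8, 32/3, 32/3, 128/15, …
h₀=f·g: eliminate ⇒ L₀, order ≤ 2·1.
h=h₀': d/dx-closure on L₀ ⇒ L.
L = 17 - 8·Dx + Dx^2  (order 2).
h: a_k = -8, -30, -52, -161/3, -101/3, -33/4, …
ICs: h(0) = -8, h′(0) = -30.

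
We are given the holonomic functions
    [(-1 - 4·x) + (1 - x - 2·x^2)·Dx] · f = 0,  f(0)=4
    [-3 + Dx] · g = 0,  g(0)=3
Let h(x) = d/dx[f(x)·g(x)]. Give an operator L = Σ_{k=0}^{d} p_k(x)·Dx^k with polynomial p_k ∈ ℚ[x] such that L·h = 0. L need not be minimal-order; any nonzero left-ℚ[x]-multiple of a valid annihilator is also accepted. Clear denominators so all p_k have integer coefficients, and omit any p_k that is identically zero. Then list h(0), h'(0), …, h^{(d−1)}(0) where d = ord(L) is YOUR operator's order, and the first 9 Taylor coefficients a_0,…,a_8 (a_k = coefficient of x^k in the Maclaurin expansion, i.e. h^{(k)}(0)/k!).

L = (21 + 12·x - 39·x^2 - 12·x^3 + 36·x^4) + (-4 + 3·x + 15·x^2 - 4·x^3 - 12·x^4)·Dx  (order 1).
h: a_k = 48, 252, 828, 2274, 5724, 137637/10, 321213/10, 10280043/140, 6608439/40, …
ICs: h(0) = 48.

f: a_k = 4, 4, 12, 20, 44, 84, 172, 340, 684, …
g: a_k = 3, 9, 27/2, 27/2, 81/8, 243/40, 243/80, 729/560, 2187/4480, …
Product ⇒ symmetric product L₀, ord ≤ 1.
Differentiate: ansatz ord ≤ ord L₀ ⇒ L.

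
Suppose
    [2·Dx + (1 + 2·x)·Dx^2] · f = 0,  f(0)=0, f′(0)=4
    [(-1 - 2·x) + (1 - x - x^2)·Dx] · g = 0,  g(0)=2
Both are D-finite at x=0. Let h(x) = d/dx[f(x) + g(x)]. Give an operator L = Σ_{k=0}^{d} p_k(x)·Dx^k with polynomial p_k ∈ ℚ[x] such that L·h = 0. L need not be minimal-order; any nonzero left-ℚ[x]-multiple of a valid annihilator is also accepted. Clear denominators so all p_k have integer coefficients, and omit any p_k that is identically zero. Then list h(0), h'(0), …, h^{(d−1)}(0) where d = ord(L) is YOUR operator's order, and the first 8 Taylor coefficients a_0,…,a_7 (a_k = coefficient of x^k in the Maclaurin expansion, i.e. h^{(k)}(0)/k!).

f: a_k = 0, 4, -4, 16/3, -8, 64/5, -64/3, 256/7, …
g: a_k = 2, 2, 4, 6, 10, 16, 26, 42, …
Weyl lclm of L_f,L_g ⇒ L₀ (ord ≤ 3).
Derive L from L₀ (diff closure).
L = (-34 - 92·x - 116·x^2 - 48·x^3 - 24·x^4) + (-5 - 60·x - 170·x^2 - 180·x^3 - 100·x^4 - 40·x^5)·Dx + (3 + 11·x + 5·x^2 - 20·x^3 - 30·x^4 - 24·x^5 - 8·x^6)·Dx^2  (order 2).
h: a_k = 6, 0, 34, 8, 144, 28, 550, 32, …
ICs: h(0) = 6, h′(0) = 0.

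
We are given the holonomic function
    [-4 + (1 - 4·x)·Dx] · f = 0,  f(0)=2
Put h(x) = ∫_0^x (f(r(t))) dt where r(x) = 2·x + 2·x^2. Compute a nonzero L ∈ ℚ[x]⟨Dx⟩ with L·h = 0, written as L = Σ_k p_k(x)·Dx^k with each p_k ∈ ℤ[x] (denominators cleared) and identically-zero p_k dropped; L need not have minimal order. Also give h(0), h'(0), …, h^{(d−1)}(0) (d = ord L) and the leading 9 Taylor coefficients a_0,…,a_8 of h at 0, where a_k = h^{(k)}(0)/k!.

f: a_k = 2, 8, 32, 128, 512, 2048, 8192, 32768, 131072, …
Substitute x→r, Dx→(1/r')Dx; clear ⇒ L₀.
∫: right-multiply L₀ by Dx.
L = (8 + 16·x)·Dx + (-1 + 8·x + 8·x^2)·Dx^2  (order 2).
h: a_k = 0, 2, 8, 48, 320, 11392/5, 16896, 902144/7, 1003520, …
ICs: h(0) = 0, h′(0) = 2.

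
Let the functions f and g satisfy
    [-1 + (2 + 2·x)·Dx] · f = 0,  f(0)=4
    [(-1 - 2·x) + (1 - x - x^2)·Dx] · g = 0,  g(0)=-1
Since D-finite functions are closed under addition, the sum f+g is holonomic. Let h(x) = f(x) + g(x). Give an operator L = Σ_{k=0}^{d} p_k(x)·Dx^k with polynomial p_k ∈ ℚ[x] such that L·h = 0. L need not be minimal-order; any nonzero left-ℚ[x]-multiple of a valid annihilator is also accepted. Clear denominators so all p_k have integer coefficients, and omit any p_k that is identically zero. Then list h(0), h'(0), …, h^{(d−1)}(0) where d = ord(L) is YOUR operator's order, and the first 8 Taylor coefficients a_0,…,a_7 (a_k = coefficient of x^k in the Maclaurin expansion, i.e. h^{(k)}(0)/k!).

L = (9 + 21·x + 21·x^2 + 10·x^3) + (-17 - 54·x - 87·x^2 - 74·x^3 - 25·x^4)·Dx + (2 + 14·x + 6·x^2 - 30·x^3 - 34·x^4 - 10·x^5)·Dx^2  (order 2).
h: a_k = 3, 1, -5/2, -11/4, -165/32, -505/64, -3349/256, -10719/512, …
ICs: h(0) = 3, h′(0) = 1.

f: a_k = 4, 2, -1/2, 1/4, -5/32, 7/64, -21/256, 33/512, …
g: a_k = -1, -1, -2, -3, -5, -8, -13, -21, …
L₀ := lclm(L_f,L_g); ord L₀ ≤ 1+1.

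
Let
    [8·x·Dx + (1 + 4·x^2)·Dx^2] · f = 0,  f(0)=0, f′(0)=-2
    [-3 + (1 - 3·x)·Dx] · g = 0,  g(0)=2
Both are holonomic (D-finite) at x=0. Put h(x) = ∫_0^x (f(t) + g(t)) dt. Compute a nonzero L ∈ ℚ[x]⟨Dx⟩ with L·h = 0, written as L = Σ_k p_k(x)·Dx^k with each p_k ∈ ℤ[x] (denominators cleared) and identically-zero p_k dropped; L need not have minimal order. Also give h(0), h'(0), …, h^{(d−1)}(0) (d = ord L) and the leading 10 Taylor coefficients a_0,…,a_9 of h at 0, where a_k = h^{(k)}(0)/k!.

L = (24 - 288·x - 288·x^2)·Dx^2 + (-31 + 24·x - 204·x^2 - 288·x^3)·Dx^3 + (3 - 5·x - 20·x^3 - 48·x^4)·Dx^4  (order 4).
h: a_k = 0, 2, 2, 6, 85/6, 162/5, 1199/15, 1458/7, 15373/28, 1458, …
ICs: h(0) = 0, h′(0) = 2, h′′(0) = 4, h′′′(0) = 36.

f: a_k = 0, -2, 0, 8/3, 0, -32/5, 0, 128/7, 0, -512/9, …
g: a_k = 2, 6, 18, 54, 162, 486, 1458, 4374, 13122, 39366, …
Sum ⇒ L₀ = lclm(L_f,L_g) in ℚ(x)⟨Dx⟩.
Integrate: L := L₀·Dx.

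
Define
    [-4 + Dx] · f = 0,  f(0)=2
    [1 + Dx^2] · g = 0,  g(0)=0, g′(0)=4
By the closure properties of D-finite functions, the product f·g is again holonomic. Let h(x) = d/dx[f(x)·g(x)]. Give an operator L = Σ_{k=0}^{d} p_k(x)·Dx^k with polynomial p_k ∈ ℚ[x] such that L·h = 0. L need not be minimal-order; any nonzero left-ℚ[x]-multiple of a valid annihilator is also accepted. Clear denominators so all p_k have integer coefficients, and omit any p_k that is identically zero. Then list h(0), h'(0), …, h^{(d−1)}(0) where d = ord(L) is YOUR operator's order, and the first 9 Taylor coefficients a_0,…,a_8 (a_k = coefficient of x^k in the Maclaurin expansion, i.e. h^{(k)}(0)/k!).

f: a_k = 2, 8, 16, 64/3, 64/3, 256/15, 512/45, 2048/315, 1024/315, …
g: a_k = 0, 4, 0, -2/3, 0, 1/30, 0, -1/1260, 0, …
Sym-product of L_f,L_g gives L₀ (≤ ord 2).
h₀' ⇒ L via d/dx closure of L₀.
L = 17 - 8·Dx + Dx^2  (order 2).
h: a_k = 8, 64, 188, 320, 1121/3, 4888/15, 20047/90, 368/3, 277441/5040, …
ICs: h(0) = 8, h′(0) = 64.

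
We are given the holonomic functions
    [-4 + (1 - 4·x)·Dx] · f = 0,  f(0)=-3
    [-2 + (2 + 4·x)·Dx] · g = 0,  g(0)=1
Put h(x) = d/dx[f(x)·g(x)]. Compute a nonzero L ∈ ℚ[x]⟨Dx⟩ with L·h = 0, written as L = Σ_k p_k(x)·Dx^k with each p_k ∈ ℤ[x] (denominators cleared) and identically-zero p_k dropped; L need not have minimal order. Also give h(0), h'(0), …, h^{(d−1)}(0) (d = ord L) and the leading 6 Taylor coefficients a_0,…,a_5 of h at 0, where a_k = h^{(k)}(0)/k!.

f: a_k = -3, -12, -48, -192, -768, -3072, …
g: a_k = 1, 1, -1/2, 1/2, -5/8, 7/8, …
Sym-product of L_f,L_g gives L₀ (≤ ord 1).
Derive L from L₀ (diff closure).
L = (39 + 120·x + 48·x^2) + (-5 + 6·x + 48·x^2 + 32·x^3)·Dx  (order 1).
h: a_k = -15, -117, -1413/2, -7521/2, -150525/8, -722331/8, …
ICs: h(0) = -15.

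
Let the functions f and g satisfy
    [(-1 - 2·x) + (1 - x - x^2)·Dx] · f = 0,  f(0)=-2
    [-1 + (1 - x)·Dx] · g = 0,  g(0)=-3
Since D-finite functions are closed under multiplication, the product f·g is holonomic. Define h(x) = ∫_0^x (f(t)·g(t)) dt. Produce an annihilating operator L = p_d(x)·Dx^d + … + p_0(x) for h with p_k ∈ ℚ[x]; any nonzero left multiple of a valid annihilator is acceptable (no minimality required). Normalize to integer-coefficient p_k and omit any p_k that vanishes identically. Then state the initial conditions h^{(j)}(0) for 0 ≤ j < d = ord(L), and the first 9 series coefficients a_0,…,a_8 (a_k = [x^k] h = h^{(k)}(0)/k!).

L = (-2 + 3·x^2)·Dx + (1 - 2·x + x^3)·Dx^2  (order 2).
h: a_k = 0, 6, 6, 8, 21/2, 72/5, 20, 198/7, 81/2, …
ICs: h(0) = 0, h′(0) = 6.

f: a_k = -2, -2, -4, -6, -10, -16, -26, -42, -68, …
g: a_k = -3, -3, -3, -3, -3, -3, -3, -3, -3, …
h₀=f·g: eliminate ⇒ L₀, order ≤ 1·1.
Integrate: L := L₀·Dx.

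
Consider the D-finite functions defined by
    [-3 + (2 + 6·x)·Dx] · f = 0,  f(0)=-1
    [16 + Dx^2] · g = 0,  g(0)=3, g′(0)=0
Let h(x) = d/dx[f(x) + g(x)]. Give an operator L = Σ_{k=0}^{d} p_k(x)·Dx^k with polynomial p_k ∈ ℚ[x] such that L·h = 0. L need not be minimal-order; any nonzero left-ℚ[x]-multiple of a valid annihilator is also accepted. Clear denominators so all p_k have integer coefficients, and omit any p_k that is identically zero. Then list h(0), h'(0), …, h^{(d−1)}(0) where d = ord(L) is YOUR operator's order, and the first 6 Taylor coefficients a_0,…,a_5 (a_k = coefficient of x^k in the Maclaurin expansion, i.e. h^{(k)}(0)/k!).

L = (-9552 - 18432·x - 27648·x^2) + (-2912 - 21024·x - 55296·x^2 - 55296·x^3)·Dx + (-597 - 1152·x - 1728·x^2)·Dx^2 + (-182 - 1314·x - 3456·x^2 - 3456·x^3)·Dx^3  (order 3).
h: a_k = -3/2, -183/4, -81/16, 4501/32, -8505/256, -32509/2560, …
ICs: h(0) = -3/2, h′(0) = -183/4, h′′(0) = -81/8.

f: a_k = -1, -3/2, 9/8, -27/16, 405/128, -1701/256, …
g: a_k = 3, 0, -24, 0, 32, 0, …
f+g: L₀ = lclm(L_f,L_g), ord ≤ 1+2.
h=h₀': d/dx-closure on L₀ ⇒ L.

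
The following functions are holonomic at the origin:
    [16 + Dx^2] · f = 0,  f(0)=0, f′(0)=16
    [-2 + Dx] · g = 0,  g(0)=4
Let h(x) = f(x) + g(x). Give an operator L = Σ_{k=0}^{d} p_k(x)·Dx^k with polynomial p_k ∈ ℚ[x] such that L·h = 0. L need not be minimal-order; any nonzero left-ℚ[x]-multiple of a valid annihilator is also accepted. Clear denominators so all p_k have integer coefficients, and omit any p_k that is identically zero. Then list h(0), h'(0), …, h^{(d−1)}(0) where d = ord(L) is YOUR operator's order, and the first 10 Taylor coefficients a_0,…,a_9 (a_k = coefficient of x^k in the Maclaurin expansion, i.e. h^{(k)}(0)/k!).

f: a_k = 0, 16, 0, -128/3, 0, 512/15, 0, -4096/315, 0, 8192/2835, …
g: a_k = 4, 8, 8, 16/3, 8/3, 16/15, 16/45, 32/315, 8/315, 16/2835, …
h₀=f+g: left-lcm gives L₀, ord ≤ 3.
L = -32 + 16·Dx - 2·Dx^2 + Dx^3  (order 3).
h: a_k = 4, 24, 8, -112/3, 8/3, 176/5, 16/45, -4064/315, 8/315, 304/105, …
ICs: h(0) = 4, h′(0) = 24, h′′(0) = 16.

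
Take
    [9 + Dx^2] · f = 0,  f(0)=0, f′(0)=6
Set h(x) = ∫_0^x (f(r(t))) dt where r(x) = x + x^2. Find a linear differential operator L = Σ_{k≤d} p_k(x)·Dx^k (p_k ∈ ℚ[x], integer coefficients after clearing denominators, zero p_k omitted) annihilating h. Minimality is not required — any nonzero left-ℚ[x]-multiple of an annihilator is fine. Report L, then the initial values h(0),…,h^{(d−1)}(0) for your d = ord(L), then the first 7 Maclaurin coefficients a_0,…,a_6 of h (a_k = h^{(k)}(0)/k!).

f: a_k = 0, 6, 0, -9, 0, 81/20, 0, …
h₀=f(r): pull back L_f along r ⇒ L₀.
∫: right-multiply L₀ by Dx.
L = (9 + 54·x + 108·x^2 + 72·x^3)·Dx - 2·Dx^2 + (1 + 2·x)·Dx^3  (order 3).
h: a_k = 0, 0, 3, 2, -9/4, -27/5, -153/40, …
ICs: h(0) = 0, h′(0) = 0, h′′(0) = 6.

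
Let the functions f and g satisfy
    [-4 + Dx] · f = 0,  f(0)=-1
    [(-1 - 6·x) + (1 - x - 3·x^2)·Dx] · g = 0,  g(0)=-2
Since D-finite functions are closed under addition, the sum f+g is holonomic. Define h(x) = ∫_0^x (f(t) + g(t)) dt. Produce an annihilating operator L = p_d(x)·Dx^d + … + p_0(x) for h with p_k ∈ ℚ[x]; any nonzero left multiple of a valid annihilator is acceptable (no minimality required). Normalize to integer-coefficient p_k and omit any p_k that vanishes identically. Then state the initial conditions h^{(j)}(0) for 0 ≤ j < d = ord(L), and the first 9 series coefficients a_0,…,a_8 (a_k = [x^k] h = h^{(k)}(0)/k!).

f: a_k = -1, -4, -8, -32/3, -32/3, -128/15, -256/45, -1024/315, -512/315, …
g: a_k = -2, -2, -8, -14, -38, -80, -194, -434, -1016, …
f+g: L₀ = lclm(L_f,L_g), ord ≤ 1+1.
Integrate: L := L₀·Dx.
L = (16 - 8·x + 360·x^2 + 288·x^3)·Dx + (8 - 50·x - 134·x^2 + 96·x^3 + 144·x^4)·Dx^2 + (-3 + 13·x + 11·x^2 - 42·x^3 - 36·x^4)·Dx^3  (order 3).
h: a_k = 0, -3, -3, -16/3, -37/6, -146/15, -664/45, -8986/315, -68867/1260, …
ICs: h(0) = 0, h′(0) = -3, h′′(0) = -6.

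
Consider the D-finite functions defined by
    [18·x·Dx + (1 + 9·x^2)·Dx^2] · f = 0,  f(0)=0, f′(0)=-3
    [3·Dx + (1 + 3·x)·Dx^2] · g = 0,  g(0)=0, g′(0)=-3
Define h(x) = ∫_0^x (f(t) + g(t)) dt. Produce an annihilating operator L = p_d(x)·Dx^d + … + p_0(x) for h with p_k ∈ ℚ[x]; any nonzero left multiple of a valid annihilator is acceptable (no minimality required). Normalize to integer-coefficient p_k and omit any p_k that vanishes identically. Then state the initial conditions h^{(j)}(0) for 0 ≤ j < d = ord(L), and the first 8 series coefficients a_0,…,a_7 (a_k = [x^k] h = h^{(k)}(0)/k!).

f: a_k = 0, -3, 0, 9, 0, -243/5, 0, 2187/7, …
g: a_k = 0, -3, 9/2, -9, 81/4, -243/5, 243/2, -2187/7, …
f+g: L₀ = lclm(L_f,L_g), ord ≤ 2+2.
∫: right-multiply L₀ by Dx.
L = (-18 - 162·x + 486·x^2 + 486·x^3)·Dx^2 + (-12 - 36·x + 972·x^3 + 972·x^4)·Dx^3 + (-1 + 3·x + 18·x^2 + 54·x^3 + 243·x^4 + 243·x^5)·Dx^4  (order 4).
h: a_k = 0, 0, -3, 3/2, 0, 81/20, -81/5, 243/14, …
ICs: h(0) = 0, h′(0) = 0, h′′(0) = -6, h′′′(0) = 9.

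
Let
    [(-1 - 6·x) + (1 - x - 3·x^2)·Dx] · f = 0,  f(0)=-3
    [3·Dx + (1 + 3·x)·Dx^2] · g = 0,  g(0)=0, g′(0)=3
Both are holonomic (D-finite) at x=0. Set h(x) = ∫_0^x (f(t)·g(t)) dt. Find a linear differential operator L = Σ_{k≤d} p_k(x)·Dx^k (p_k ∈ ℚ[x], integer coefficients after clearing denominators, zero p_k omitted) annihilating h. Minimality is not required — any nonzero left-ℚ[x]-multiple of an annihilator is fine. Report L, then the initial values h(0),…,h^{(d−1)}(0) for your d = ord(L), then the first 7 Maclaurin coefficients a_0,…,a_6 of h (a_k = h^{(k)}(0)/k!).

L = (9 + 36·x)·Dx + (-1 + 21·x + 45·x^2)·Dx^2 + (-1 - 2·x + 6·x^2 + 9·x^3)·Dx^3  (order 3).
h: a_k = 0, 0, -9/2, 3/2, -99/8, 99/20, -1797/40, …
ICs: h(0) = 0, h′(0) = 0, h′′(0) = -9.

f: a_k = -3, -3, -12, -21, -57, -120, -291, …
g: a_k = 0, 3, -9/2, 9, -81/4, 243/5, -243/2, …
Sym-product of L_f,L_g gives L₀ (≤ ord 2).
h=∫₀ˣh₀: take L = L₀·Dx.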